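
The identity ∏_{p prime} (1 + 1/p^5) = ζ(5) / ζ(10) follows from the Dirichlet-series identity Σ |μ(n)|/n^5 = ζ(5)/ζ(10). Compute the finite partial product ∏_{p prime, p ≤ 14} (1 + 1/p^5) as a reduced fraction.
∏ = 3142700502292816/3033799133990625

The primes p ≤ 14 are [2, 3, 5, 7, 11, 13]. For each, (1 + 1/p^5) = (p^5 + 1)/p^5. Multiplying these fractions over p ∈ [2, 3, 5, 7, 11, 13] gives 3142700502292816/3033799133990625. (In the limit P → ∞ this tends to ζ(5)/ζ(10).)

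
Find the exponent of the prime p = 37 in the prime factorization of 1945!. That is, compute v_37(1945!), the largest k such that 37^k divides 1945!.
v_37(1945!) = 53

Legendre's formula: v_p(n!) = Σ_{k ≥ 1} ⌊n / p^k⌋. For p = 37, n = 1945, the terms are:
  ⌊1945/37^1⌋ = ⌊1945/37⌋ = 52
  ⌊1945/37^2⌋ = ⌊1945/1369⌋ = 1
(the next term ⌊1945/37^3⌋ = 0, terminating the sum). Summing: v_37(1945!) = 52 + 1 = 53.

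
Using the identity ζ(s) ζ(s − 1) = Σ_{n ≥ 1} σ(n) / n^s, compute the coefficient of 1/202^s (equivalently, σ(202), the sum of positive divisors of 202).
σ(202) = 306

In the product (Σ m^0/m^s)(Σ k / k^s) = Σ (Σ_{d | n} d) / n^s, the coefficient of 1/n^s is σ(n) = Σ_{d | n} d. For n = 202, divisors are [1, 2, 101, 202]; summing: σ(202) = 306.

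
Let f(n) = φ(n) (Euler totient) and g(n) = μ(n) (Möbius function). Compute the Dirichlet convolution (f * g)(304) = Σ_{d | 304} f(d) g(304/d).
(φ * μ)(304) = 68

Divisors of 304: [1, 2, 4, 8, 16, 19, 38, 76, 152, 304]. For each d | 304:
  d = 1: φ(1) · μ(304/1) = 1 · 0 = 0
  d = 2: φ(2) · μ(304/2) = 1 · 0 = 0
  d = 4: φ(4) · μ(304/4) = 2 · 0 = 0
  d = 8: φ(8) · μ(304/8) = 4 · 1 = 4
  d = 16: φ(16) · μ(304/16) = 8 · -1 = -8
  d = 19: φ(19) · μ(304/19) = 18 · 0 = 0
  d = 38: φ(38) · μ(304/38) = 18 · 0 = 0
  d = 76: φ(76) · μ(304/76) = 36 · 0 = 0
  d = 152: φ(152) · μ(304/152) = 72 · -1 = -72
  d = 304: φ(304) · μ(304/304) = 144 · 1 = 144
Summing: (φ * μ)(304) = 0 + 0 + 0 + 4 + -8 + 0 + 0 + 0 + -72 + 144 = 68.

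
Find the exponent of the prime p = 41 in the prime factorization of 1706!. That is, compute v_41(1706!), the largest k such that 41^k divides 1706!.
v_41(1706!) = 42

Legendre's formula: v_p(n!) = Σ_{k ≥ 1} ⌊n / p^k⌋. For p = 41, n = 1706, the terms are:
  ⌊1706/41^1⌋ = ⌊1706/41⌋ = 41
  ⌊1706/41^2⌋ = ⌊1706/1681⌋ = 1
(the next term ⌊1706/41^3⌋ = 0, terminating the sum). Summing: v_41(1706!) = 41 + 1 = 42.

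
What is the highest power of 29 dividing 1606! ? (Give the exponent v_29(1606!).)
v_29(1606!) = 56

Legendre's formula: v_p(n!) = Σ_{k ≥ 1} ⌊n / p^k⌋. For p = 29, n = 1606, the terms are:
  ⌊1606/29^1⌋ = ⌊1606/29⌋ = 55
  ⌊1606/29^2⌋ = ⌊1606/841⌋ = 1
(the next term ⌊1606/29^3⌋ = 0, terminating the sum). Summing: v_29(1606!) = 55 + 1 = 56.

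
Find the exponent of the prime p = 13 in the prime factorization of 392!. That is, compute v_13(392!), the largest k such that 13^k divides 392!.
v_13(392!) = 32

Legendre's formula: v_p(n!) = Σ_{k ≥ 1} ⌊n / p^k⌋. For p = 13, n = 392, the terms are:
  ⌊392/13^1⌋ = ⌊392/13⌋ = 30
  ⌊392/13^2⌋ = ⌊392/169⌋ = 2
(the next term ⌊392/13^3⌋ = 0, terminating the sum). Summing: v_13(392!) = 30 + 2 = 32.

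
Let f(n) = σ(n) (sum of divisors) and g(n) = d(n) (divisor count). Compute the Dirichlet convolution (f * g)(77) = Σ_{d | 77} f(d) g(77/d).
(σ * d)(77) = 140

Divisors of 77: [1, 7, 11, 77]. For each d | 77:
  d = 1: σ(1) · d(77/1) = 1 · 4 = 4
  d = 7: σ(7) · d(77/7) = 8 · 2 = 16
  d = 11: σ(11) · d(77/11) = 12 · 2 = 24
  d = 77: σ(77) · d(77/77) = 96 · 1 = 96
Summing: (σ * d)(77) = 4 + 16 + 24 + 96 = 140.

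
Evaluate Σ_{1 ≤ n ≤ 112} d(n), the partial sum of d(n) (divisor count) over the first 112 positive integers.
Σ_{n ≤ 112} d(n) = 552

Compute d(n) for each 1 ≤ n ≤ 112: d(1) = 1, d(2) = 2, d(3) = 2, d(4) = 3, d(5) = 2, d(6) = 4, d(7) = 2, d(8) = 4, d(9) = 3, d(10) = 4, d(11) = 2, d(12) = 6, d(13) = 2, d(14) = 4, d(15) = 4, d(16) = 5, d(17) = 2, d(18) = 6, d(19) = 2, d(20) = 6, d(21) = 4, d(22) = 4, d(23) = 2, d(24) = 8, d(25) = 3, d(26) = 4, d(27) = 4, d(28) = 6, d(29) = 2, d(30) = 8, d(31) = 2, d(32) = 6, d(33) = 4, d(34) = 4, d(35) = 4, d(36) = 9, d(37) = 2, d(38) = 4, d(39) = 4, d(40) = 8, d(41) = 2, d(42) = 8, d(43) = 2, d(44) = 6, d(45) = 6, d(46) = 4, d(47) = 2, d(48) = 10, d(49) = 3, d(50) = 6, d(51) = 4, d(52) = 6, d(53) = 2, d(54) = 8, d(55) = 4, d(56) = 8, d(57) = 4, d(58) = 4, d(59) = 2, d(60) = 12, d(61) = 2, d(62) = 4, d(63) = 6, d(64) = 7, d(65) = 4, d(66) = 8, d(67) = 2, d(68) = 6, d(69) = 4, d(70) = 8, d(71) = 2, d(72) = 12, d(73) = 2, d(74) = 4, d(75) = 6, d(76) = 6, d(77) = 4, d(78) = 8, d(79) = 2, d(80) = 10, d(81) = 5, d(82) = 4, d(83) = 2, d(84) = 12, d(85) = 4, d(86) = 4, d(87) = 4, d(88) = 8, d(89) = 2, d(90) = 12, d(91) = 4, d(92) = 6, d(93) = 4, d(94) = 4, d(95) = 4, d(96) = 12, d(97) = 2, d(98) = 6, d(99) = 6, d(100) = 9, d(101) = 2, d(102) = 8, d(103) = 2, d(104) = 8, d(105) = 8, d(106) = 4, d(107) = 2, d(108) = 12, d(109) = 2, d(110) = 8, d(111) = 4, d(112) = 10. Summing all 112 values: 552. (Dirichlet's divisor formula: Σ_{n ≤ x} d(n) = x ln(x) + (2γ − 1) x + O(√x). For x = 112, the asymptotic estimate is ≈ 545.77.)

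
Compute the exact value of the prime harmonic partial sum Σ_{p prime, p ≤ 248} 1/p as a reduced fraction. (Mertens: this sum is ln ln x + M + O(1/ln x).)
Σ 1/p = 506873196134241441348690763593294873492730445394823722837469097176314709804649267964680634478659521/256041159035492609053110100510385311995538591998443060216114576417920917800321526504084465112487730

π(248) = 53, so the primes ≤ 248 are [2, 3, 5, 7, 11, 13, 17, 19, 23, 29, 31, 37, 41, 43, 47, 53, 59, 61, 67, 71, 73, 79, 83, 89, 97, 101, 103, 107, 109, 113, 127, 131, 137, 139, 149, 151, 157, 163, 167, 173, 179, 181, 191, 193, 197, 199, 211, 223, 227, 229, 233, 239, 241]. Summing 1/p over these primes: 506873196134241441348690763593294873492730445394823722837469097176314709804649267964680634478659521/256041159035492609053110100510385311995538591998443060216114576417920917800321526504084465112487730 ≈ 1.9797. Mertens estimate ln ln(248) + 0.2615 ≈ 1.9687.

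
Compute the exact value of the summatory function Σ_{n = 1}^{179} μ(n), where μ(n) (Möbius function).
Σ_{n ≤ 179} μ(n) = -3

Compute μ(n) for each 1 ≤ n ≤ 179: μ(1) = 1, μ(2) = -1, μ(3) = -1, μ(4) = 0, μ(5) = -1, μ(6) = 1, μ(7) = -1, μ(8) = 0, μ(9) = 0, μ(10) = 1, μ(11) = -1, μ(12) = 0, μ(13) = -1, μ(14) = 1, μ(15) = 1, μ(16) = 0, μ(17) = -1, μ(18) = 0, μ(19) = -1, μ(20) = 0, μ(21) = 1, μ(22) = 1, μ(23) = -1, μ(24) = 0, μ(25) = 0, μ(26) = 1, μ(27) = 0, μ(28) = 0, μ(29) = -1, μ(30) = -1, μ(31) = -1, μ(32) = 0, μ(33) = 1, μ(34) = 1, μ(35) = 1, μ(36) = 0, μ(37) = -1, μ(38) = 1, μ(39) = 1, μ(40) = 0, μ(41) = -1, μ(42) = -1, μ(43) = -1, μ(44) = 0, μ(45) = 0, μ(46) = 1, μ(47) = -1, μ(48) = 0, μ(49) = 0, μ(50) = 0, μ(51) = 1, μ(52) = 0, μ(53) = -1, μ(54) = 0, μ(55) = 1, μ(56) = 0, μ(57) = 1, μ(58) = 1, μ(59) = -1, μ(60) = 0, μ(61) = -1, μ(62) = 1, μ(63) = 0, μ(64) = 0, μ(65) = 1, μ(66) = -1, μ(67) = -1, μ(68) = 0, μ(69) = 1, μ(70) = -1, μ(71) = -1, μ(72) = 0, μ(73) = -1, μ(74) = 1, μ(75) = 0, μ(76) = 0, μ(77) = 1, μ(78) = -1, μ(79) = -1, μ(80) = 0, μ(81) = 0, μ(82) = 1, μ(83) = -1, μ(84) = 0, μ(85) = 1, μ(86) = 1, μ(87) = 1, μ(88) = 0, μ(89) = -1, μ(90) = 0, μ(91) = 1, μ(92) = 0, μ(93) = 1, μ(94) = 1, μ(95) = 1, μ(96) = 0, μ(97) = -1, μ(98) = 0, μ(99) = 0, μ(100) = 0, μ(101) = -1, μ(102) = -1, μ(103) = -1, μ(104) = 0, μ(105) = -1, μ(106) = 1, μ(107) = -1, μ(108) = 0, μ(109) = -1, μ(110) = -1, μ(111) = 1, μ(112) = 0, μ(113) = -1, μ(114) = -1, μ(115) = 1, μ(116) = 0, μ(117) = 0, μ(118) = 1, μ(119) = 1, μ(120) = 0, μ(121) = 0, μ(122) = 1, μ(123) = 1, μ(124) = 0, μ(125) = 0, μ(126) = 0, μ(127) = -1, μ(128) = 0, μ(129) = 1, μ(130) = -1, μ(131) = -1, μ(132) = 0, μ(133) = 1, μ(134) = 1, μ(135) = 0, μ(136) = 0, μ(137) = -1, μ(138) = -1, μ(139) = -1, μ(140) = 0, μ(141) = 1, μ(142) = 1, μ(143) = 1, μ(144) = 0, μ(145) = 1, μ(146) = 1, μ(147) = 0, μ(148) = 0, μ(149) = -1, μ(150) = 0, μ(151) = -1, μ(152) = 0, μ(153) = 0, μ(154) = -1, μ(155) = 1, μ(156) = 0, μ(157) = -1, μ(158) = 1, μ(159) = 1, μ(160) = 0, μ(161) = 1, μ(162) = 0, μ(163) = -1, μ(164) = 0, μ(165) = -1, μ(166) = 1, μ(167) = -1, μ(168) = 0, μ(169) = 0, μ(170) = -1, μ(171) = 0, μ(172) = 0, μ(173) = -1, μ(174) = -1, μ(175) = 0, μ(176) = 0, μ(177) = 1, μ(178) = 1, μ(179) = -1. Summing all 179 values: -3. (Mertens function M(x) = Σ_{n ≤ x} μ(n); on average M(x) should be small (PNT ⟺ M(x) = o(x)).)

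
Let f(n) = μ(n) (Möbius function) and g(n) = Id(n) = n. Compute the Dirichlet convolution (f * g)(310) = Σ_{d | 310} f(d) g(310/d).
(μ * Id)(310) = 120

Divisors of 310: [1, 2, 5, 10, 31, 62, 155, 310]. For each d | 310:
  d = 1: μ(1) · Id(310/1) = 1 · 310 = 310
  d = 2: μ(2) · Id(310/2) = -1 · 155 = -155
  d = 5: μ(5) · Id(310/5) = -1 · 62 = -62
  d = 10: μ(10) · Id(310/10) = 1 · 31 = 31
  d = 31: μ(31) · Id(310/31) = -1 · 10 = -10
  d = 62: μ(62) · Id(310/62) = 1 · 5 = 5
  d = 155: μ(155) · Id(310/155) = 1 · 2 = 2
  d = 310: μ(310) · Id(310/310) = -1 · 1 = -1
Summing: (μ * Id)(310) = 310 + -155 + -62 + 31 + -10 + 5 + 2 + -1 = 120.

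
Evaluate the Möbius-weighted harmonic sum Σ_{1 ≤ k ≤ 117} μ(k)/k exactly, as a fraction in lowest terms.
Σ μ(k)/k = -11695632086357284237991577642263648122717789/451572209148822968402074375593480892761066957

Values of μ(k) for 1 ≤ k ≤ 117: μ(1) = 1, μ(2) = -1, μ(3) = -1, μ(5) = -1, μ(6) = 1, μ(7) = -1, μ(10) = 1, μ(11) = -1, μ(13) = -1, μ(14) = 1, μ(15) = 1, μ(17) = -1, μ(19) = -1, μ(21) = 1, μ(22) = 1, μ(23) = -1, μ(26) = 1, μ(29) = -1, μ(30) = -1, μ(31) = -1, μ(33) = 1, μ(34) = 1, μ(35) = 1, μ(37) = -1, μ(38) = 1, μ(39) = 1, μ(41) = -1, μ(42) = -1, μ(43) = -1, μ(46) = 1, μ(47) = -1, μ(51) = 1, μ(53) = -1, μ(55) = 1, μ(57) = 1, μ(58) = 1, μ(59) = -1, μ(61) = -1, μ(62) = 1, μ(65) = 1, μ(66) = -1, μ(67) = -1, μ(69) = 1, μ(70) = -1, μ(71) = -1, μ(73) = -1, μ(74) = 1, μ(77) = 1, μ(78) = -1, μ(79) = -1, μ(82) = 1, μ(83) = -1, μ(85) = 1, μ(86) = 1, μ(87) = 1, μ(89) = -1, μ(91) = 1, μ(93) = 1, μ(94) = 1, μ(95) = 1, μ(97) = -1, μ(101) = -1, μ(102) = -1, μ(103) = -1, μ(105) = -1, μ(106) = 1, μ(107) = -1, μ(109) = -1, μ(110) = -1, μ(111) = 1, μ(113) = -1, μ(114) = -1, μ(115) = 1, with μ = 0 on non-squarefree integers. Summing μ(k)/k for k where μ(k) ≠ 0 gives -11695632086357284237991577642263648122717789/451572209148822968402074375593480892761066957 ≈ -0.0259. (PNT ⟺ this sum → 0 as n → ∞.)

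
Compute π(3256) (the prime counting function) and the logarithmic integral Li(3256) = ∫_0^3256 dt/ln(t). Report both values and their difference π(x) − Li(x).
π(3256) = 459;  Li(3256) ≈ 474.57;  π(x) − Li(x) ≈ -15.57.

Direct count of primes ≤ 3256 gives π(3256) = 459. Numerical evaluation of the logarithmic integral gives Li(3256) ≈ 474.57. The difference π(x) − Li(x) ≈ -15.57 is typically negative for small/moderate x (Li(x) overestimates), though Littlewood's theorem shows this sign changes infinitely often.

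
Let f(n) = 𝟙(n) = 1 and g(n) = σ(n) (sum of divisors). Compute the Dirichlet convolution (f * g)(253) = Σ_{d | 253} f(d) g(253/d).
(𝟙 * σ)(253) = 325

Divisors of 253: [1, 11, 23, 253]. For each d | 253:
  d = 1: 𝟙(1) · σ(253/1) = 1 · 288 = 288
  d = 11: 𝟙(11) · σ(253/11) = 1 · 24 = 24
  d = 23: 𝟙(23) · σ(253/23) = 1 · 12 = 12
  d = 253: 𝟙(253) · σ(253/253) = 1 · 1 = 1
Summing: (𝟙 * σ)(253) = 288 + 24 + 12 + 1 = 325.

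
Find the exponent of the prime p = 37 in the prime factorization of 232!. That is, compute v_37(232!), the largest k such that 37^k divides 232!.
v_37(232!) = 6

Legendre's formula: v_p(n!) = Σ_{k ≥ 1} ⌊n / p^k⌋. For p = 37, n = 232, the terms are:
  ⌊232/37^1⌋ = ⌊232/37⌋ = 6
(the next term ⌊232/37^2⌋ = 0, terminating the sum). Summing: v_37(232!) = 6 = 6.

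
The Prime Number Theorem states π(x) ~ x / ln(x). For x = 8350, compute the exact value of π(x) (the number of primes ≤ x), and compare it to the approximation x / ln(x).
π(8350) = 1045;  x/ln(x) ≈ 924.69;  relative error ≈ 11.51%.

Directly count primes up to 8350: π(8350) = 1045. The PNT approximation gives 8350/ln(8350) ≈ 8350/9.03002 ≈ 924.69. Relative error (π(x) − x/ln(x)) / π(x) ≈ 11.51%; the approximation is known to undercount slightly (Li(x) is a better estimate).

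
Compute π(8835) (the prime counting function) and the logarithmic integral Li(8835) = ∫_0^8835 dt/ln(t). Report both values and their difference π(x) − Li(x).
π(8835) = 1100;  Li(8835) ≈ 1118.81;  π(x) − Li(x) ≈ -18.81.

Direct count of primes ≤ 8835 gives π(8835) = 1100. Numerical evaluation of the logarithmic integral gives Li(8835) ≈ 1118.81. The difference π(x) − Li(x) ≈ -18.81 is typically negative for small/moderate x (Li(x) overestimates), though Littlewood's theorem shows this sign changes infinitely often.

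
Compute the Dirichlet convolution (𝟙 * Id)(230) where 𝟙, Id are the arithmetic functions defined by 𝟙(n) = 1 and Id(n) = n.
(𝟙 * Id)(230) = 432

Divisors of 230: [1, 2, 5, 10, 23, 46, 115, 230]. For each d | 230:
  d = 1: 𝟙(1) · Id(230/1) = 1 · 230 = 230
  d = 2: 𝟙(2) · Id(230/2) = 1 · 115 = 115
  d = 5: 𝟙(5) · Id(230/5) = 1 · 46 = 46
  d = 10: 𝟙(10) · Id(230/10) = 1 · 23 = 23
  d = 23: 𝟙(23) · Id(230/23) = 1 · 10 = 10
  d = 46: 𝟙(46) · Id(230/46) = 1 · 5 = 5
  d = 115: 𝟙(115) · Id(230/115) = 1 · 2 = 2
  d = 230: 𝟙(230) · Id(230/230) = 1 · 1 = 1
Summing: (𝟙 * Id)(230) = 230 + 115 + 46 + 23 + 10 + 5 + 2 + 1 = 432.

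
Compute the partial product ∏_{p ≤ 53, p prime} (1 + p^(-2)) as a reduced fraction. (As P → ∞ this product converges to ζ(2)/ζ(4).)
∏ = 5396954168104720000000000/3563579332076505044832837

The primes p ≤ 53 are [2, 3, 5, 7, 11, 13, 17, 19, 23, 29, 31, 37, 41, 43, 47, 53]. For each, (1 + 1/p^2) = (p^2 + 1)/p^2. Multiplying these fractions over p ∈ [2, 3, 5, 7, 11, 13, 17, 19, 23, 29, 31, 37, 41, 43, 47, 53] gives 5396954168104720000000000/3563579332076505044832837. (In the limit P → ∞ this tends to ζ(2)/ζ(4).)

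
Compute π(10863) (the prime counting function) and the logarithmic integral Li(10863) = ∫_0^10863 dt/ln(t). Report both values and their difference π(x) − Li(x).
π(10863) = 1321;  Li(10863) ≈ 1339.41;  π(x) − Li(x) ≈ -18.41.

Direct count of primes ≤ 10863 gives π(10863) = 1321. Numerical evaluation of the logarithmic integral gives Li(10863) ≈ 1339.41. The difference π(x) − Li(x) ≈ -18.41 is typically negative for small/moderate x (Li(x) overestimates), though Littlewood's theorem shows this sign changes infinitely often.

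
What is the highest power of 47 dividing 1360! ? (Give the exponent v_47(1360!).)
v_47(1360!) = 28

Legendre's formula: v_p(n!) = Σ_{k ≥ 1} ⌊n / p^k⌋. For p = 47, n = 1360, the terms are:
  ⌊1360/47^1⌋ = ⌊1360/47⌋ = 28
(the next term ⌊1360/47^2⌋ = 0, terminating the sum). Summing: v_47(1360!) = 28 = 28.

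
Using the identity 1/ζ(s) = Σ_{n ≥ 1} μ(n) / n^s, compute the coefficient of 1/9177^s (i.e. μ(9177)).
μ(9177) = 1

Factor n = 9177 = 3 · 7 · 19 · 23. μ(n) = 0 if any exponent ≥ 2 (not squarefree); otherwise μ(n) = (−1)^{ω(n)} where ω(n) is the number of distinct prime factors. Applying: μ(9177) = 1.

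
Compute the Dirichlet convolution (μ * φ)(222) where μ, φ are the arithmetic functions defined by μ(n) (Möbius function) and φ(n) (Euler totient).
(μ * φ)(222) = 0

Divisors of 222: [1, 2, 3, 6, 37, 74, 111, 222]. For each d | 222:
  d = 1: μ(1) · φ(222/1) = 1 · 72 = 72
  d = 2: μ(2) · φ(222/2) = -1 · 72 = -72
  d = 3: μ(3) · φ(222/3) = -1 · 36 = -36
  d = 6: μ(6) · φ(222/6) = 1 · 36 = 36
  d = 37: μ(37) · φ(222/37) = -1 · 2 = -2
  d = 74: μ(74) · φ(222/74) = 1 · 2 = 2
  d = 111: μ(111) · φ(222/111) = 1 · 1 = 1
  d = 222: μ(222) · φ(222/222) = -1 · 1 = -1
Summing: (μ * φ)(222) = 72 + -72 + -36 + 36 + -2 + 2 + 1 + -1 = 0.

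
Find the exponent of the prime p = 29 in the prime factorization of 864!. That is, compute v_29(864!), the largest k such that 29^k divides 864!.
v_29(864!) = 30

Legendre's formula: v_p(n!) = Σ_{k ≥ 1} ⌊n / p^k⌋. For p = 29, n = 864, the terms are:
  ⌊864/29^1⌋ = ⌊864/29⌋ = 29
  ⌊864/29^2⌋ = ⌊864/841⌋ = 1
(the next term ⌊864/29^3⌋ = 0, terminating the sum). Summing: v_29(864!) = 29 + 1 = 30.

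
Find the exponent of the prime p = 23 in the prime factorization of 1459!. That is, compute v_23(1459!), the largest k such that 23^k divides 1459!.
v_23(1459!) = 65

Legendre's formula: v_p(n!) = Σ_{k ≥ 1} ⌊n / p^k⌋. For p = 23, n = 1459, the terms are:
  ⌊1459/23^1⌋ = ⌊1459/23⌋ = 63
  ⌊1459/23^2⌋ = ⌊1459/529⌋ = 2
(the next term ⌊1459/23^3⌋ = 0, terminating the sum). Summing: v_23(1459!) = 63 + 2 = 65.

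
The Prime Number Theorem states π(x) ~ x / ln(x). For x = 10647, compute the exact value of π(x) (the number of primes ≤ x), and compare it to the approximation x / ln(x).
π(10647) = 1298;  x/ln(x) ≈ 1148.17;  relative error ≈ 11.54%.

Directly count primes up to 10647: π(10647) = 1298. The PNT approximation gives 10647/ln(10647) ≈ 10647/9.27303 ≈ 1148.17. Relative error (π(x) − x/ln(x)) / π(x) ≈ 11.54%; the approximation is known to undercount slightly (Li(x) is a better estimate).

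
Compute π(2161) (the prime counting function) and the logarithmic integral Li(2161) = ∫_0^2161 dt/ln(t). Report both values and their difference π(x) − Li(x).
π(2161) = 326;  Li(2161) ≈ 335.88;  π(x) − Li(x) ≈ -9.88.

Direct count of primes ≤ 2161 gives π(2161) = 326. Numerical evaluation of the logarithmic integral gives Li(2161) ≈ 335.88. The difference π(x) − Li(x) ≈ -9.88 is typically negative for small/moderate x (Li(x) overestimates), though Littlewood's theorem shows this sign changes infinitely often.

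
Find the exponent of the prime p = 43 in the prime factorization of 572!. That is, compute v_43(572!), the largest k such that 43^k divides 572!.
v_43(572!) = 13

Legendre's formula: v_p(n!) = Σ_{k ≥ 1} ⌊n / p^k⌋. For p = 43, n = 572, the terms are:
  ⌊572/43^1⌋ = ⌊572/43⌋ = 13
(the next term ⌊572/43^2⌋ = 0, terminating the sum). Summing: v_43(572!) = 13 = 13.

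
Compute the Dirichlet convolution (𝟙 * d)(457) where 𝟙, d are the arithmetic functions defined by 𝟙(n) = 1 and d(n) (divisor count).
(𝟙 * d)(457) = 3

Divisors of 457: [1, 457]. For each d | 457:
  d = 1: 𝟙(1) · d(457/1) = 1 · 2 = 2
  d = 457: 𝟙(457) · d(457/457) = 1 · 1 = 1
Summing: (𝟙 * d)(457) = 2 + 1 = 3.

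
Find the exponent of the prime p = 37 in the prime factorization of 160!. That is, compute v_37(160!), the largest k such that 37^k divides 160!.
v_37(160!) = 4

Legendre's formula: v_p(n!) = Σ_{k ≥ 1} ⌊n / p^k⌋. For p = 37, n = 160, the terms are:
  ⌊160/37^1⌋ = ⌊160/37⌋ = 4
(the next term ⌊160/37^2⌋ = 0, terminating the sum). Summing: v_37(160!) = 4 = 4.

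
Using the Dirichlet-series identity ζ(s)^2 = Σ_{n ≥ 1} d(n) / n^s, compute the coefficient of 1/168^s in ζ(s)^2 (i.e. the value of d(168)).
d(168) = 16

ζ(s)^2 = (Σ 1/m^s)(Σ 1/k^s). The coefficient of 1/n^s in the product is the number of ordered pairs (m, k) with mk = n, which equals d(n). For n = 168, divisors are [1, 2, 3, 4, 6, 7, 8, 12, 14, 21, 24, 28, 42, 56, 84, 168], so d(168) = 16.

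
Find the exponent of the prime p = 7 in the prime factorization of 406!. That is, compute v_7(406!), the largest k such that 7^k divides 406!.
v_7(406!) = 67

Legendre's formula: v_p(n!) = Σ_{k ≥ 1} ⌊n / p^k⌋. For p = 7, n = 406, the terms are:
  ⌊406/7^1⌋ = ⌊406/7⌋ = 58
  ⌊406/7^2⌋ = ⌊406/49⌋ = 8
  ⌊406/7^3⌋ = ⌊406/343⌋ = 1
(the next term ⌊406/7^4⌋ = 0, terminating the sum). Summing: v_7(406!) = 58 + 8 + 1 = 67.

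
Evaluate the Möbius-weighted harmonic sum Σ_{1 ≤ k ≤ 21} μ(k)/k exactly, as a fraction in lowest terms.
Σ μ(k)/k = -15019/4849845

Values of μ(k) for 1 ≤ k ≤ 21: μ(1) = 1, μ(2) = -1, μ(3) = -1, μ(5) = -1, μ(6) = 1, μ(7) = -1, μ(10) = 1, μ(11) = -1, μ(13) = -1, μ(14) = 1, μ(15) = 1, μ(17) = -1, μ(19) = -1, μ(21) = 1, with μ = 0 on non-squarefree integers. Summing μ(k)/k for k where μ(k) ≠ 0 gives -15019/4849845 ≈ -0.0031. (PNT ⟺ this sum → 0 as n → ∞.)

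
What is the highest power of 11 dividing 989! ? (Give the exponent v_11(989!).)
v_11(989!) = 97

Legendre's formula: v_p(n!) = Σ_{k ≥ 1} ⌊n / p^k⌋. For p = 11, n = 989, the terms are:
  ⌊989/11^1⌋ = ⌊989/11⌋ = 89
  ⌊989/11^2⌋ = ⌊989/121⌋ = 8
(the next term ⌊989/11^3⌋ = 0, terminating the sum). Summing: v_11(989!) = 89 + 8 = 97.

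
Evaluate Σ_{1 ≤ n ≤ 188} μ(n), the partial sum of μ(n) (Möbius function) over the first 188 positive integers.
Σ_{n ≤ 188} μ(n) = -3

Compute μ(n) for each 1 ≤ n ≤ 188: μ(1) = 1, μ(2) = -1, μ(3) = -1, μ(4) = 0, μ(5) = -1, μ(6) = 1, μ(7) = -1, μ(8) = 0, μ(9) = 0, μ(10) = 1, μ(11) = -1, μ(12) = 0, μ(13) = -1, μ(14) = 1, μ(15) = 1, μ(16) = 0, μ(17) = -1, μ(18) = 0, μ(19) = -1, μ(20) = 0, μ(21) = 1, μ(22) = 1, μ(23) = -1, μ(24) = 0, μ(25) = 0, μ(26) = 1, μ(27) = 0, μ(28) = 0, μ(29) = -1, μ(30) = -1, μ(31) = -1, μ(32) = 0, μ(33) = 1, μ(34) = 1, μ(35) = 1, μ(36) = 0, μ(37) = -1, μ(38) = 1, μ(39) = 1, μ(40) = 0, μ(41) = -1, μ(42) = -1, μ(43) = -1, μ(44) = 0, μ(45) = 0, μ(46) = 1, μ(47) = -1, μ(48) = 0, μ(49) = 0, μ(50) = 0, μ(51) = 1, μ(52) = 0, μ(53) = -1, μ(54) = 0, μ(55) = 1, μ(56) = 0, μ(57) = 1, μ(58) = 1, μ(59) = -1, μ(60) = 0, μ(61) = -1, μ(62) = 1, μ(63) = 0, μ(64) = 0, μ(65) = 1, μ(66) = -1, μ(67) = -1, μ(68) = 0, μ(69) = 1, μ(70) = -1, μ(71) = -1, μ(72) = 0, μ(73) = -1, μ(74) = 1, μ(75) = 0, μ(76) = 0, μ(77) = 1, μ(78) = -1, μ(79) = -1, μ(80) = 0, μ(81) = 0, μ(82) = 1, μ(83) = -1, μ(84) = 0, μ(85) = 1, μ(86) = 1, μ(87) = 1, μ(88) = 0, μ(89) = -1, μ(90) = 0, μ(91) = 1, μ(92) = 0, μ(93) = 1, μ(94) = 1, μ(95) = 1, μ(96) = 0, μ(97) = -1, μ(98) = 0, μ(99) = 0, μ(100) = 0, μ(101) = -1, μ(102) = -1, μ(103) = -1, μ(104) = 0, μ(105) = -1, μ(106) = 1, μ(107) = -1, μ(108) = 0, μ(109) = -1, μ(110) = -1, μ(111) = 1, μ(112) = 0, μ(113) = -1, μ(114) = -1, μ(115) = 1, μ(116) = 0, μ(117) = 0, μ(118) = 1, μ(119) = 1, μ(120) = 0, μ(121) = 0, μ(122) = 1, μ(123) = 1, μ(124) = 0, μ(125) = 0, μ(126) = 0, μ(127) = -1, μ(128) = 0, μ(129) = 1, μ(130) = -1, μ(131) = -1, μ(132) = 0, μ(133) = 1, μ(134) = 1, μ(135) = 0, μ(136) = 0, μ(137) = -1, μ(138) = -1, μ(139) = -1, μ(140) = 0, μ(141) = 1, μ(142) = 1, μ(143) = 1, μ(144) = 0, μ(145) = 1, μ(146) = 1, μ(147) = 0, μ(148) = 0, μ(149) = -1, μ(150) = 0, μ(151) = -1, μ(152) = 0, μ(153) = 0, μ(154) = -1, μ(155) = 1, μ(156) = 0, μ(157) = -1, μ(158) = 1, μ(159) = 1, μ(160) = 0, μ(161) = 1, μ(162) = 0, μ(163) = -1, μ(164) = 0, μ(165) = -1, μ(166) = 1, μ(167) = -1, μ(168) = 0, μ(169) = 0, μ(170) = -1, μ(171) = 0, μ(172) = 0, μ(173) = -1, μ(174) = -1, μ(175) = 0, μ(176) = 0, μ(177) = 1, μ(178) = 1, μ(179) = -1, μ(180) = 0, μ(181) = -1, μ(182) = -1, μ(183) = 1, μ(184) = 0, μ(185) = 1, μ(186) = -1, μ(187) = 1, μ(188) = 0. Summing all 188 values: -3. (Mertens function M(x) = Σ_{n ≤ x} μ(n); on average M(x) should be small (PNT ⟺ M(x) = o(x)).)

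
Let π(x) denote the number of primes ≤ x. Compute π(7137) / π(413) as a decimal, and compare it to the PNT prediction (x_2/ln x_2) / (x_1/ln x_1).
π(7137)/π(413) = 914/80 ≈ 11.4250;  PNT prediction ≈ 11.7311.

π(413) = 80 and π(7137) = 914, so π(7137)/π(413) ≈ 11.4250. The PNT-predicted ratio is (7137/ln(7137)) / (413/ln(413)) ≈ 11.7311. The two agree to within a few percent, as expected.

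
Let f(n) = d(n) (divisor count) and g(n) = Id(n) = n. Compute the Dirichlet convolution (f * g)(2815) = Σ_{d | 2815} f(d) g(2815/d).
(d * Id)(2815) = 3955

Divisors of 2815: [1, 5, 563, 2815]. For each d | 2815:
  d = 1: d(1) · Id(2815/1) = 1 · 2815 = 2815
  d = 5: d(5) · Id(2815/5) = 2 · 563 = 1126
  d = 563: d(563) · Id(2815/563) = 2 · 5 = 10
  d = 2815: d(2815) · Id(2815/2815) = 4 · 1 = 4
Summing: (d * Id)(2815) = 2815 + 1126 + 10 + 4 = 3955.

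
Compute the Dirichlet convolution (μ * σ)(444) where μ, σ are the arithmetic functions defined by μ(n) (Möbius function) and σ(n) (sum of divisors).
(μ * σ)(444) = 444

Divisors of 444: [1, 2, 3, 4, 6, 12, 37, 74, 111, 148, 222, 444]. For each d | 444:
  d = 1: μ(1) · σ(444/1) = 1 · 1064 = 1064
  d = 2: μ(2) · σ(444/2) = -1 · 456 = -456
  d = 3: μ(3) · σ(444/3) = -1 · 266 = -266
  d = 4: μ(4) · σ(444/4) = 0 · 152 = 0
  d = 6: μ(6) · σ(444/6) = 1 · 114 = 114
  d = 12: μ(12) · σ(444/12) = 0 · 38 = 0
  d = 37: μ(37) · σ(444/37) = -1 · 28 = -28
  d = 74: μ(74) · σ(444/74) = 1 · 12 = 12
  d = 111: μ(111) · σ(444/111) = 1 · 7 = 7
  d = 148: μ(148) · σ(444/148) = 0 · 4 = 0
  d = 222: μ(222) · σ(444/222) = -1 · 3 = -3
  d = 444: μ(444) · σ(444/444) = 0 · 1 = 0
Summing: (μ * σ)(444) = 1064 + -456 + -266 + 0 + 114 + 0 + -28 + 12 + 7 + 0 + -3 + 0 = 444.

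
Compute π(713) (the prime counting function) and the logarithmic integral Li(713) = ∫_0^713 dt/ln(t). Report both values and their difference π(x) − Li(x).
π(713) = 127;  Li(713) ≈ 135.07;  π(x) − Li(x) ≈ -8.07.

Direct count of primes ≤ 713 gives π(713) = 127. Numerical evaluation of the logarithmic integral gives Li(713) ≈ 135.07. The difference π(x) − Li(x) ≈ -8.07 is typically negative for small/moderate x (Li(x) overestimates), though Littlewood's theorem shows this sign changes infinitely often.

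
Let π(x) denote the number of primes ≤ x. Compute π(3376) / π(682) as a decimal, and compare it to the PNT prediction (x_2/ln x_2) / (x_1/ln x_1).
π(3376)/π(682) = 476/123 ≈ 3.8699;  PNT prediction ≈ 3.9756.

π(682) = 123 and π(3376) = 476, so π(3376)/π(682) ≈ 3.8699. The PNT-predicted ratio is (3376/ln(3376)) / (682/ln(682)) ≈ 3.9756. The two agree to within a few percent, as expected.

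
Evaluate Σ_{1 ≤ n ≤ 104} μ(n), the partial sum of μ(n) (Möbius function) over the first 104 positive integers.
Σ_{n ≤ 104} μ(n) = -2

Compute μ(n) for each 1 ≤ n ≤ 104: μ(1) = 1, μ(2) = -1, μ(3) = -1, μ(4) = 0, μ(5) = -1, μ(6) = 1, μ(7) = -1, μ(8) = 0, μ(9) = 0, μ(10) = 1, μ(11) = -1, μ(12) = 0, μ(13) = -1, μ(14) = 1, μ(15) = 1, μ(16) = 0, μ(17) = -1, μ(18) = 0, μ(19) = -1, μ(20) = 0, μ(21) = 1, μ(22) = 1, μ(23) = -1, μ(24) = 0, μ(25) = 0, μ(26) = 1, μ(27) = 0, μ(28) = 0, μ(29) = -1, μ(30) = -1, μ(31) = -1, μ(32) = 0, μ(33) = 1, μ(34) = 1, μ(35) = 1, μ(36) = 0, μ(37) = -1, μ(38) = 1, μ(39) = 1, μ(40) = 0, μ(41) = -1, μ(42) = -1, μ(43) = -1, μ(44) = 0, μ(45) = 0, μ(46) = 1, μ(47) = -1, μ(48) = 0, μ(49) = 0, μ(50) = 0, μ(51) = 1, μ(52) = 0, μ(53) = -1, μ(54) = 0, μ(55) = 1, μ(56) = 0, μ(57) = 1, μ(58) = 1, μ(59) = -1, μ(60) = 0, μ(61) = -1, μ(62) = 1, μ(63) = 0, μ(64) = 0, μ(65) = 1, μ(66) = -1, μ(67) = -1, μ(68) = 0, μ(69) = 1, μ(70) = -1, μ(71) = -1, μ(72) = 0, μ(73) = -1, μ(74) = 1, μ(75) = 0, μ(76) = 0, μ(77) = 1, μ(78) = -1, μ(79) = -1, μ(80) = 0, μ(81) = 0, μ(82) = 1, μ(83) = -1, μ(84) = 0, μ(85) = 1, μ(86) = 1, μ(87) = 1, μ(88) = 0, μ(89) = -1, μ(90) = 0, μ(91) = 1, μ(92) = 0, μ(93) = 1, μ(94) = 1, μ(95) = 1, μ(96) = 0, μ(97) = -1, μ(98) = 0, μ(99) = 0, μ(100) = 0, μ(101) = -1, μ(102) = -1, μ(103) = -1, μ(104) = 0. Summing all 104 values: -2. (Mertens function M(x) = Σ_{n ≤ x} μ(n); on average M(x) should be small (PNT ⟺ M(x) = o(x)).)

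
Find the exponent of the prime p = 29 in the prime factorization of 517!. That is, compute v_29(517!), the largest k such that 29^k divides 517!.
v_29(517!) = 17

Legendre's formula: v_p(n!) = Σ_{k ≥ 1} ⌊n / p^k⌋. For p = 29, n = 517, the terms are:
  ⌊517/29^1⌋ = ⌊517/29⌋ = 17
(the next term ⌊517/29^2⌋ = 0, terminating the sum). Summing: v_29(517!) = 17 = 17.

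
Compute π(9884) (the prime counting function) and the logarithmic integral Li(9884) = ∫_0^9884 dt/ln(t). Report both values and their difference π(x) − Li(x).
π(9884) = 1219;  Li(9884) ≈ 1233.53;  π(x) − Li(x) ≈ -14.53.

Direct count of primes ≤ 9884 gives π(9884) = 1219. Numerical evaluation of the logarithmic integral gives Li(9884) ≈ 1233.53. The difference π(x) − Li(x) ≈ -14.53 is typically negative for small/moderate x (Li(x) overestimates), though Littlewood's theorem shows this sign changes infinitely often.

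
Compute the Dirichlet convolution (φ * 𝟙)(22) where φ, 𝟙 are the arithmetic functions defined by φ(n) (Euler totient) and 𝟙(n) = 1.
(φ * 𝟙)(22) = 22

Divisors of 22: [1, 2, 11, 22]. For each d | 22:
  d = 1: φ(1) · 𝟙(22/1) = 1 · 1 = 1
  d = 2: φ(2) · 𝟙(22/2) = 1 · 1 = 1
  d = 11: φ(11) · 𝟙(22/11) = 10 · 1 = 10
  d = 22: φ(22) · 𝟙(22/22) = 10 · 1 = 10
Summing: (φ * 𝟙)(22) = 1 + 1 + 10 + 10 = 22.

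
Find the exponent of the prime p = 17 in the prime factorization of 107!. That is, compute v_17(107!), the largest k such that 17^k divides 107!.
v_17(107!) = 6

Legendre's formula: v_p(n!) = Σ_{k ≥ 1} ⌊n / p^k⌋. For p = 17, n = 107, the terms are:
  ⌊107/17^1⌋ = ⌊107/17⌋ = 6
(the next term ⌊107/17^2⌋ = 0, terminating the sum). Summing: v_17(107!) = 6 = 6.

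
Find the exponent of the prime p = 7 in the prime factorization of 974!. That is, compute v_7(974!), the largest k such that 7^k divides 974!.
v_7(974!) = 160

Legendre's formula: v_p(n!) = Σ_{k ≥ 1} ⌊n / p^k⌋. For p = 7, n = 974, the terms are:
  ⌊974/7^1⌋ = ⌊974/7⌋ = 139
  ⌊974/7^2⌋ = ⌊974/49⌋ = 19
  ⌊974/7^3⌋ = ⌊974/343⌋ = 2
(the next term ⌊974/7^4⌋ = 0, terminating the sum). Summing: v_7(974!) = 139 + 19 + 2 = 160.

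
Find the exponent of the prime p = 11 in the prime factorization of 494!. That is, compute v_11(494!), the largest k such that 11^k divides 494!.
v_11(494!) = 48

Legendre's formula: v_p(n!) = Σ_{k ≥ 1} ⌊n / p^k⌋. For p = 11, n = 494, the terms are:
  ⌊494/11^1⌋ = ⌊494/11⌋ = 44
  ⌊494/11^2⌋ = ⌊494/121⌋ = 4
(the next term ⌊494/11^3⌋ = 0, terminating the sum). Summing: v_11(494!) = 44 + 4 = 48.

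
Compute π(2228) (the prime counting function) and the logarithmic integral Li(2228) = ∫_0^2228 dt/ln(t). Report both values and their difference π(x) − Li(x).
π(2228) = 331;  Li(2228) ≈ 344.59;  π(x) − Li(x) ≈ -13.59.

Direct count of primes ≤ 2228 gives π(2228) = 331. Numerical evaluation of the logarithmic integral gives Li(2228) ≈ 344.59. The difference π(x) − Li(x) ≈ -13.59 is typically negative for small/moderate x (Li(x) overestimates), though Littlewood's theorem shows this sign changes infinitely often.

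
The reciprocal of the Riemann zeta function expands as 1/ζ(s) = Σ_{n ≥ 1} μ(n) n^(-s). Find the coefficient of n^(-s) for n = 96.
μ(96) = 0

Factor n = 96 = 2^5 · 3. μ(n) = 0 if any exponent ≥ 2 (not squarefree); otherwise μ(n) = (−1)^{ω(n)} where ω(n) is the number of distinct prime factors. Applying: μ(96) = 0.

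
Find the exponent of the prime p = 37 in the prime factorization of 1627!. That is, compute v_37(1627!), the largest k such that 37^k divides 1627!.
v_37(1627!) = 44

Legendre's formula: v_p(n!) = Σ_{k ≥ 1} ⌊n / p^k⌋. For p = 37, n = 1627, the terms are:
  ⌊1627/37^1⌋ = ⌊1627/37⌋ = 43
  ⌊1627/37^2⌋ = ⌊1627/1369⌋ = 1
(the next term ⌊1627/37^3⌋ = 0, terminating the sum). Summing: v_37(1627!) = 43 + 1 = 44.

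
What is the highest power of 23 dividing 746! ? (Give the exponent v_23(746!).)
v_23(746!) = 33

Legendre's formula: v_p(n!) = Σ_{k ≥ 1} ⌊n / p^k⌋. For p = 23, n = 746, the terms are:
  ⌊746/23^1⌋ = ⌊746/23⌋ = 32
  ⌊746/23^2⌋ = ⌊746/529⌋ = 1
(the next term ⌊746/23^3⌋ = 0, terminating the sum). Summing: v_23(746!) = 32 + 1 = 33.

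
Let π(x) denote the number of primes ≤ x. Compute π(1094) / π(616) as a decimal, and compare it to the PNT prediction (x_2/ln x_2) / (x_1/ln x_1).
π(1094)/π(616) = 183/112 ≈ 1.6339;  PNT prediction ≈ 1.6302.

π(616) = 112 and π(1094) = 183, so π(1094)/π(616) ≈ 1.6339. The PNT-predicted ratio is (1094/ln(1094)) / (616/ln(616)) ≈ 1.6302. The two agree to within a few percent, as expected.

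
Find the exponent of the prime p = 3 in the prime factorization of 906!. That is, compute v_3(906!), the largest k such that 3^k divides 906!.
v_3(906!) = 450

Legendre's formula: v_p(n!) = Σ_{k ≥ 1} ⌊n / p^k⌋. For p = 3, n = 906, the terms are:
  ⌊906/3^1⌋ = ⌊906/3⌋ = 302
  ⌊906/3^2⌋ = ⌊906/9⌋ = 100
  ⌊906/3^3⌋ = ⌊906/27⌋ = 33
  ⌊906/3^4⌋ = ⌊906/81⌋ = 11
  ⌊906/3^5⌋ = ⌊906/243⌋ = 3
  ⌊906/3^6⌋ = ⌊906/729⌋ = 1
(the next term ⌊906/3^7⌋ = 0, terminating the sum). Summing: v_3(906!) = 302 + 100 + 33 + 11 + 3 + 1 = 450.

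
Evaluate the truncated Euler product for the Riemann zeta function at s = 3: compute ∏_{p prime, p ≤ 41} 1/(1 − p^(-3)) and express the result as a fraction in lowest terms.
∏ = 146179583280100194365681354929/121615573969288081570641739776

The primes p ≤ 41 are [2, 3, 5, 7, 11, 13, 17, 19, 23, 29, 31, 37, 41]. For each prime, (1 − 1/p^3)^(-1) = p^3 / (p^3 − 1). The product is (1 − 1/2^3)^(-1), (1 − 1/3^3)^(-1), (1 − 1/5^3)^(-1), (1 − 1/7^3)^(-1), (1 − 1/11^3)^(-1), (1 − 1/13^3)^(-1), (1 − 1/17^3)^(-1), (1 − 1/19^3)^(-1), (1 − 1/23^3)^(-1), (1 − 1/29^3)^(-1), (1 − 1/31^3)^(-1), (1 − 1/37^3)^(-1), (1 − 1/41^3)^(-1) = ∏ p^3 / (p^3 − 1) = 146179583280100194365681354929/121615573969288081570641739776.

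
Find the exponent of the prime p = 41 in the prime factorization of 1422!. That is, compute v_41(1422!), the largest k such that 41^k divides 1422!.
v_41(1422!) = 34

Legendre's formula: v_p(n!) = Σ_{k ≥ 1} ⌊n / p^k⌋. For p = 41, n = 1422, the terms are:
  ⌊1422/41^1⌋ = ⌊1422/41⌋ = 34
(the next term ⌊1422/41^2⌋ = 0, terminating the sum). Summing: v_41(1422!) = 34 = 34.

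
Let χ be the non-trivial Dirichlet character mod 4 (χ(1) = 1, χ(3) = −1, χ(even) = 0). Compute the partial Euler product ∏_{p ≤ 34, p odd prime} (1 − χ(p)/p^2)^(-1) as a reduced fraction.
∏ = 70163108671177093/76623095660544000

The odd primes p ≤ 34 are [3, 5, 7, 11, 13, 17, 19, 23, 29, 31]. For each, χ(p) = 1 if p ≡ 1 mod 4, χ(p) = −1 if p ≡ 3 mod 4. Taking (1 − χ(p)/p^2)^(-1) = p^2/(p^2 − χ(p)): (1 − (-1)/3^2)^(-1) · (1 − (1)/5^2)^(-1) · (1 − (-1)/7^2)^(-1) · (1 − (-1)/11^2)^(-1) · (1 − (1)/13^2)^(-1) · (1 − (1)/17^2)^(-1) · (1 − (-1)/19^2)^(-1) · (1 − (-1)/23^2)^(-1) · (1 − (1)/29^2)^(-1) · (1 − (-1)/31^2)^(-1) = 70163108671177093/76623095660544000.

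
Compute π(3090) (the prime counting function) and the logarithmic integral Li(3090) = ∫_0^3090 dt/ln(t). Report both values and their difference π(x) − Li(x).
π(3090) = 442;  Li(3090) ≈ 453.98;  π(x) − Li(x) ≈ -11.98.

Direct count of primes ≤ 3090 gives π(3090) = 442. Numerical evaluation of the logarithmic integral gives Li(3090) ≈ 453.98. The difference π(x) − Li(x) ≈ -11.98 is typically negative for small/moderate x (Li(x) overestimates), though Littlewood's theorem shows this sign changes infinitely often.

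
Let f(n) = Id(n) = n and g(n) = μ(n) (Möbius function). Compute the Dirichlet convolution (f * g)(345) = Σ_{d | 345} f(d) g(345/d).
(Id * μ)(345) = 176

Divisors of 345: [1, 3, 5, 15, 23, 69, 115, 345]. For each d | 345:
  d = 1: Id(1) · μ(345/1) = 1 · -1 = -1
  d = 3: Id(3) · μ(345/3) = 3 · 1 = 3
  d = 5: Id(5) · μ(345/5) = 5 · 1 = 5
  d = 15: Id(15) · μ(345/15) = 15 · -1 = -15
  d = 23: Id(23) · μ(345/23) = 23 · 1 = 23
  d = 69: Id(69) · μ(345/69) = 69 · -1 = -69
  d = 115: Id(115) · μ(345/115) = 115 · -1 = -115
  d = 345: Id(345) · μ(345/345) = 345 · 1 = 345
Summing: (Id * μ)(345) = -1 + 3 + 5 + -15 + 23 + -69 + -115 + 345 = 176.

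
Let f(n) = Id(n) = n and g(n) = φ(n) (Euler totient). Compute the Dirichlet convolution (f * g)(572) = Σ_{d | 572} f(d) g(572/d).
(Id * φ)(572) = 4200

Divisors of 572: [1, 2, 4, 11, 13, 22, 26, 44, 52, 143, 286, 572]. For each d | 572:
  d = 1: Id(1) · φ(572/1) = 1 · 240 = 240
  d = 2: Id(2) · φ(572/2) = 2 · 120 = 240
  d = 4: Id(4) · φ(572/4) = 4 · 120 = 480
  d = 11: Id(11) · φ(572/11) = 11 · 24 = 264
  d = 13: Id(13) · φ(572/13) = 13 · 20 = 260
  d = 22: Id(22) · φ(572/22) = 22 · 12 = 264
  d = 26: Id(26) · φ(572/26) = 26 · 10 = 260
  d = 44: Id(44) · φ(572/44) = 44 · 12 = 528
  d = 52: Id(52) · φ(572/52) = 52 · 10 = 520
  d = 143: Id(143) · φ(572/143) = 143 · 2 = 286
  d = 286: Id(286) · φ(572/286) = 286 · 1 = 286
  d = 572: Id(572) · φ(572/572) = 572 · 1 = 572
Summing: (Id * φ)(572) = 240 + 240 + 480 + 264 + 260 + 264 + 260 + 528 + 520 + 286 + 286 + 572 = 4200.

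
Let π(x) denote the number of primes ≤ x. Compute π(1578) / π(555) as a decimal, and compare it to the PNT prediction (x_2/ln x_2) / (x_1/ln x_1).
π(1578)/π(555) = 248/101 ≈ 2.4554;  PNT prediction ≈ 2.4398.

π(555) = 101 and π(1578) = 248, so π(1578)/π(555) ≈ 2.4554. The PNT-predicted ratio is (1578/ln(1578)) / (555/ln(555)) ≈ 2.4398. The two agree to within a few percent, as expected.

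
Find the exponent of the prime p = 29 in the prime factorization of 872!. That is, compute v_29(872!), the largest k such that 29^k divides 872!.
v_29(872!) = 31

Legendre's formula: v_p(n!) = Σ_{k ≥ 1} ⌊n / p^k⌋. For p = 29, n = 872, the terms are:
  ⌊872/29^1⌋ = ⌊872/29⌋ = 30
  ⌊872/29^2⌋ = ⌊872/841⌋ = 1
(the next term ⌊872/29^3⌋ = 0, terminating the sum). Summing: v_29(872!) = 30 + 1 = 31.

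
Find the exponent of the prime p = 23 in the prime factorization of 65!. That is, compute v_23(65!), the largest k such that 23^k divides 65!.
v_23(65!) = 2

Legendre's formula: v_p(n!) = Σ_{k ≥ 1} ⌊n / p^k⌋. For p = 23, n = 65, the terms are:
  ⌊65/23^1⌋ = ⌊65/23⌋ = 2
(the next term ⌊65/23^2⌋ = 0, terminating the sum). Summing: v_23(65!) = 2 = 2.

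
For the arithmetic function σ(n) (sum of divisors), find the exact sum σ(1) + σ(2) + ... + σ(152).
Σ_{n ≤ 152} σ(n) = 19056

Compute σ(n) for each 1 ≤ n ≤ 152: σ(1) = 1, σ(2) = 3, σ(3) = 4, σ(4) = 7, σ(5) = 6, σ(6) = 12, σ(7) = 8, σ(8) = 15, σ(9) = 13, σ(10) = 18, σ(11) = 12, σ(12) = 28, σ(13) = 14, σ(14) = 24, σ(15) = 24, σ(16) = 31, σ(17) = 18, σ(18) = 39, σ(19) = 20, σ(20) = 42, σ(21) = 32, σ(22) = 36, σ(23) = 24, σ(24) = 60, σ(25) = 31, σ(26) = 42, σ(27) = 40, σ(28) = 56, σ(29) = 30, σ(30) = 72, σ(31) = 32, σ(32) = 63, σ(33) = 48, σ(34) = 54, σ(35) = 48, σ(36) = 91, σ(37) = 38, σ(38) = 60, σ(39) = 56, σ(40) = 90, σ(41) = 42, σ(42) = 96, σ(43) = 44, σ(44) = 84, σ(45) = 78, σ(46) = 72, σ(47) = 48, σ(48) = 124, σ(49) = 57, σ(50) = 93, σ(51) = 72, σ(52) = 98, σ(53) = 54, σ(54) = 120, σ(55) = 72, σ(56) = 120, σ(57) = 80, σ(58) = 90, σ(59) = 60, σ(60) = 168, σ(61) = 62, σ(62) = 96, σ(63) = 104, σ(64) = 127, σ(65) = 84, σ(66) = 144, σ(67) = 68, σ(68) = 126, σ(69) = 96, σ(70) = 144, σ(71) = 72, σ(72) = 195, σ(73) = 74, σ(74) = 114, σ(75) = 124, σ(76) = 140, σ(77) = 96, σ(78) = 168, σ(79) = 80, σ(80) = 186, σ(81) = 121, σ(82) = 126, σ(83) = 84, σ(84) = 224, σ(85) = 108, σ(86) = 132, σ(87) = 120, σ(88) = 180, σ(89) = 90, σ(90) = 234, σ(91) = 112, σ(92) = 168, σ(93) = 128, σ(94) = 144, σ(95) = 120, σ(96) = 252, σ(97) = 98, σ(98) = 171, σ(99) = 156, σ(100) = 217, σ(101) = 102, σ(102) = 216, σ(103) = 104, σ(104) = 210, σ(105) = 192, σ(106) = 162, σ(107) = 108, σ(108) = 280, σ(109) = 110, σ(110) = 216, σ(111) = 152, σ(112) = 248, σ(113) = 114, σ(114) = 240, σ(115) = 144, σ(116) = 210, σ(117) = 182, σ(118) = 180, σ(119) = 144, σ(120) = 360, σ(121) = 133, σ(122) = 186, σ(123) = 168, σ(124) = 224, σ(125) = 156, σ(126) = 312, σ(127) = 128, σ(128) = 255, σ(129) = 176, σ(130) = 252, σ(131) = 132, σ(132) = 336, σ(133) = 160, σ(134) = 204, σ(135) = 240, σ(136) = 270, σ(137) = 138, σ(138) = 288, σ(139) = 140, σ(140) = 336, σ(141) = 192, σ(142) = 216, σ(143) = 168, σ(144) = 403, σ(145) = 180, σ(146) = 222, σ(147) = 228, σ(148) = 266, σ(149) = 150, σ(150) = 372, σ(151) = 152, σ(152) = 300. Summing all 152 values: 19056. (Average order: Σ_{n ≤ x} σ(n) ~ (π²/12) x². For x = 152, (π²/12)·152² ≈ 19002.28.)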